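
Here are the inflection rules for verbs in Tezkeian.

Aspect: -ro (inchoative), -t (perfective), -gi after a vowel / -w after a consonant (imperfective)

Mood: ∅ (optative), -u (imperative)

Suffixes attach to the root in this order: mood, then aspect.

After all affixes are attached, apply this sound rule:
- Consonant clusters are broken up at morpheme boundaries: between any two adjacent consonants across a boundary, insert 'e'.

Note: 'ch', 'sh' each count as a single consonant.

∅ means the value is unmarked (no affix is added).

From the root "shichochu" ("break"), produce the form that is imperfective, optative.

shichochugi

mood = optative: zero marking, form stays shichochu.
Attach aspect imperfective -gi (after vowel 'u') → shichochugi.
Epenthesis: no change.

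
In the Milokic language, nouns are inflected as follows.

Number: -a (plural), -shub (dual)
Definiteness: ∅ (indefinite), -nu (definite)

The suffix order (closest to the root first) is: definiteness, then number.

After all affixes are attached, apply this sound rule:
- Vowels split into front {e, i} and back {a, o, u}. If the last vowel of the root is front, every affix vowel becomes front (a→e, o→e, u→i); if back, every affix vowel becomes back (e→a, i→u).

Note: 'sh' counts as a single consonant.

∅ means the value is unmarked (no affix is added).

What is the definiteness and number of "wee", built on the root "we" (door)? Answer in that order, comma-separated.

indefinite, plural

Segment: we-a.
definiteness: ∅ → indefinite.
number: -a → plural.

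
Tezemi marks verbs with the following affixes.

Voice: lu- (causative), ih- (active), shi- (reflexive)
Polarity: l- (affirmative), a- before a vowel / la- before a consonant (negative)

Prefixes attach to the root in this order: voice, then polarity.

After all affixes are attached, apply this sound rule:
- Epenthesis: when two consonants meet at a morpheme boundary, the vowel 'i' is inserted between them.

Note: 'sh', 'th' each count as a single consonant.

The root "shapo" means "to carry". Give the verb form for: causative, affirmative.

lilushapo

Attach voice causative lu- → lushapo.
Attach polarity affirmative l- → llushapo.
Apply epenthesis: llushapo → lilushapo.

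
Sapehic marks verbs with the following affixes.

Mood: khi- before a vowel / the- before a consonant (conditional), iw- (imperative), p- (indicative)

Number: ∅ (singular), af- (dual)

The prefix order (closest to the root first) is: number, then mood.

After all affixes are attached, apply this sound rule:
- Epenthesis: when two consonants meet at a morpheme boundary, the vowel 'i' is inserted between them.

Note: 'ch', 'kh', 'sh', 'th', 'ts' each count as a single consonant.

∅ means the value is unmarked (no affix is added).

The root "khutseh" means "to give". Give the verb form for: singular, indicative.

number = singular: zero marking, form stays khutseh.
Attach mood indicative p- → pkhutseh.
Apply epenthesis: pkhutseh → pikhutseh.

pikhutseh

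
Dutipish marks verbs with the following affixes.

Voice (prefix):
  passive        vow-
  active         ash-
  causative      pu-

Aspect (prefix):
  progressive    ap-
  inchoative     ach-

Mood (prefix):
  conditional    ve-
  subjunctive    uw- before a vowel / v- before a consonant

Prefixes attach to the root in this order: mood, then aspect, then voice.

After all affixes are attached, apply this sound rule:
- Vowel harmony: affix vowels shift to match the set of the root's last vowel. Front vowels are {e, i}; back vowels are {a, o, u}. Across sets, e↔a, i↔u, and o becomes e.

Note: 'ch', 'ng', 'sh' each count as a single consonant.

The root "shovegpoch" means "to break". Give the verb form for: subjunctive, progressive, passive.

vowapvshovegpoch

Attach mood subjunctive v- (before consonant 'sh') → vshovegpoch.
Attach aspect progressive ap- → apvshovegpoch.
Attach voice passive vow- → vowapvshovegpoch.
Vowel harmony: no change.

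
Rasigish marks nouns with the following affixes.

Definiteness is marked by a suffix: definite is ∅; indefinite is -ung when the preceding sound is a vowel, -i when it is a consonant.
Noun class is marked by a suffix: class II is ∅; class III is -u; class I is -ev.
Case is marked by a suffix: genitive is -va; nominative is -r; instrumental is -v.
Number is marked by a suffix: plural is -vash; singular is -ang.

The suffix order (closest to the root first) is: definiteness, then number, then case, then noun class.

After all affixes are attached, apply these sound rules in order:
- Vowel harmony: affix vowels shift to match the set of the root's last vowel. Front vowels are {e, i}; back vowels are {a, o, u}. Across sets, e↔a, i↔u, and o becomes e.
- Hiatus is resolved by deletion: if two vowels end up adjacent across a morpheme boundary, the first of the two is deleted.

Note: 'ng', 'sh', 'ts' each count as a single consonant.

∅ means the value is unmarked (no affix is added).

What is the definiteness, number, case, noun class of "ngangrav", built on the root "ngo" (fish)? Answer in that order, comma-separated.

definite, singular, nominative, class I

Segment: ngo-ang-r-ev.
definiteness: ∅ → definite.
number: -ang → singular.
case: -r → nominative.
noun class: -ev → class I.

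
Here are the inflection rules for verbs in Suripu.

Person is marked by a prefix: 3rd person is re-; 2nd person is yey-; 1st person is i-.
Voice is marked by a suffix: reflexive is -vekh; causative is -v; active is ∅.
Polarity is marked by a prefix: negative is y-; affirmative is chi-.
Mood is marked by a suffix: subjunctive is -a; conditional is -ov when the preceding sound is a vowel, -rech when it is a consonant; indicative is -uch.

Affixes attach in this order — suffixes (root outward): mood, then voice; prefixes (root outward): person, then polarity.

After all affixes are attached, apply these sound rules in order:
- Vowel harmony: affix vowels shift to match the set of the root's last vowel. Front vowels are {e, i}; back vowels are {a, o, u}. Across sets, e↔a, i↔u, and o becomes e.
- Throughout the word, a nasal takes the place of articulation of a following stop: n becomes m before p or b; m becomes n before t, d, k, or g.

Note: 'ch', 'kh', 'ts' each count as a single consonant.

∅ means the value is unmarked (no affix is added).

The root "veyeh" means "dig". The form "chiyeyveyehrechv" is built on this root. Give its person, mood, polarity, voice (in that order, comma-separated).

Segment: chi-yey-veyeh-rech-v.
person: yey- → 2nd person.
mood: -ov/rech → conditional.
polarity: chi- → affirmative.
voice: -v → causative.

2nd person, conditional, affirmative, causative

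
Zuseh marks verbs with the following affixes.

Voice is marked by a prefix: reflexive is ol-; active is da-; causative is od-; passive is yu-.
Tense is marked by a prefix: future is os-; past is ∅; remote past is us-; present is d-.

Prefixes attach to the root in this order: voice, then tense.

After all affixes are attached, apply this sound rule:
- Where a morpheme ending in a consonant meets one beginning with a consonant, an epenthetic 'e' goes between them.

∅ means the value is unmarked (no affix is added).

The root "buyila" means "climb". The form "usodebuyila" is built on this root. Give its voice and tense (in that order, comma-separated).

causative, remote past

Segment: us-od-buyila.
voice: od- → causative.
tense: us- → remote past.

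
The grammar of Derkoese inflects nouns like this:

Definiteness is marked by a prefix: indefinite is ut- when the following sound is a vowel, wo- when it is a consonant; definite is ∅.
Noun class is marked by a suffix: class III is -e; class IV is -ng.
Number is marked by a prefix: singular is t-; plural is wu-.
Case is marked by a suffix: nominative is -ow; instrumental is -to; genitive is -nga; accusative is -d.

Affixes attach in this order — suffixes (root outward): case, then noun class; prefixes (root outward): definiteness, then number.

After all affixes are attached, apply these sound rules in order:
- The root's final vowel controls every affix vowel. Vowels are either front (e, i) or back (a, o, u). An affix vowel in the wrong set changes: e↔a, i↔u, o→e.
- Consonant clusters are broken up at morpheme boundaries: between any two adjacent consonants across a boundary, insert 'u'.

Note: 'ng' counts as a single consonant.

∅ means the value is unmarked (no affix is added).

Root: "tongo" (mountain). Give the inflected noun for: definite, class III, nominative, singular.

tutongoowa

Attach case nominative -ow → tongoow.
definiteness = definite: zero marking, form stays tongoow.
Attach number singular t- → ttongoow.
Attach noun class class III -e → ttongoowe.
Apply vowel harmony: ttongoowe → ttongoowa.
Apply epenthesis: ttongoowa → tutongoowa.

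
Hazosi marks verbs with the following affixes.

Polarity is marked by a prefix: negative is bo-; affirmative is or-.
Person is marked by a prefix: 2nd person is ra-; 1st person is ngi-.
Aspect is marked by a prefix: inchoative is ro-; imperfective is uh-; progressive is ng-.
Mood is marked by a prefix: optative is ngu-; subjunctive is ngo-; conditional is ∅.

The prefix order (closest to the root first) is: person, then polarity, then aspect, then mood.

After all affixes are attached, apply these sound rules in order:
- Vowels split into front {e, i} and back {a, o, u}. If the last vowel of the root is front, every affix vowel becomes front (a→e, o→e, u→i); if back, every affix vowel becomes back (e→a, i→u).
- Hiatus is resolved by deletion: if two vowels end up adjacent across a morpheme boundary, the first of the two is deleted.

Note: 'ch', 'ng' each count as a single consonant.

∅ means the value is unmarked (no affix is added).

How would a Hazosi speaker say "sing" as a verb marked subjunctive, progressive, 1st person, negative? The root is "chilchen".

ngengbengichilchen

Attach person 1st person ngi- → ngichilchen.
Attach polarity negative bo- → bongichilchen.
Attach aspect progressive ng- → ngbongichilchen.
Attach mood subjunctive ngo- → ngongbongichilchen.
Apply vowel harmony: ngongbongichilchen → ngengbengichilchen.
Vowel deletion: no change.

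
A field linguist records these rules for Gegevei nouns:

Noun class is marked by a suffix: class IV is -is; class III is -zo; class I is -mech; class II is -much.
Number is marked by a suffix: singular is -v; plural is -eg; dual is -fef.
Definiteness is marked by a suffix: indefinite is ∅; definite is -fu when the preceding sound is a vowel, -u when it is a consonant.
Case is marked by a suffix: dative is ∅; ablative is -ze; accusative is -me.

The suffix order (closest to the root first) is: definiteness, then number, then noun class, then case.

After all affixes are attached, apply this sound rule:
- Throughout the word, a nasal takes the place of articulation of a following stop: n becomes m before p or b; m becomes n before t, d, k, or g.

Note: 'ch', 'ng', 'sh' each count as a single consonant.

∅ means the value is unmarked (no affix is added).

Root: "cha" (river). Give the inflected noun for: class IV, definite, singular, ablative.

chafuvisze

Attach definiteness definite -fu (after vowel 'a') → chafu.
Attach number singular -v → chafuv.
Attach noun class class IV -is → chafuvis.
Attach case ablative -ze → chafuvisze.
Nasal assimilation: no change.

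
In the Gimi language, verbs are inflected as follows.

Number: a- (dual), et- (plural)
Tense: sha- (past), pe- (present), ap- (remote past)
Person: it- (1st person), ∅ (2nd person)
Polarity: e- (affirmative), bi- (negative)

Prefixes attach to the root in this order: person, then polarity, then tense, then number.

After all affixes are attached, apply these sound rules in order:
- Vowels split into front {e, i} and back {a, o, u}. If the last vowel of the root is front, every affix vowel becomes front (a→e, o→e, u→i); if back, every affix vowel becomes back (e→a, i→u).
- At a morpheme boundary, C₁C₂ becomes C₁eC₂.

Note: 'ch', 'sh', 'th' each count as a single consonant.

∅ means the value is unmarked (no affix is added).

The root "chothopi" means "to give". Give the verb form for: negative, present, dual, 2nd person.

epebichothopi

person = 2nd person: zero marking, form stays chothopi.
Attach polarity negative bi- → bichothopi.
Attach tense present pe- → pebichothopi.
Attach number dual a- → apebichothopi.
Apply vowel harmony: apebichothopi → epebichothopi.
Epenthesis: no change.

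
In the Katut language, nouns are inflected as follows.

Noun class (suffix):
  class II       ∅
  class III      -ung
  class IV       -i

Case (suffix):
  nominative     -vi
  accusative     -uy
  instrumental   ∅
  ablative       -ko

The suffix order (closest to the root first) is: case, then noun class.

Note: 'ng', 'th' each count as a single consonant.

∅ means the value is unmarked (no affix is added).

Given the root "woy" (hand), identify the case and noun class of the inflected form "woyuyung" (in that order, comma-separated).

Segment: woy-uy-ung.
case: -uy → accusative.
noun class: -ung → class III.

accusative, class III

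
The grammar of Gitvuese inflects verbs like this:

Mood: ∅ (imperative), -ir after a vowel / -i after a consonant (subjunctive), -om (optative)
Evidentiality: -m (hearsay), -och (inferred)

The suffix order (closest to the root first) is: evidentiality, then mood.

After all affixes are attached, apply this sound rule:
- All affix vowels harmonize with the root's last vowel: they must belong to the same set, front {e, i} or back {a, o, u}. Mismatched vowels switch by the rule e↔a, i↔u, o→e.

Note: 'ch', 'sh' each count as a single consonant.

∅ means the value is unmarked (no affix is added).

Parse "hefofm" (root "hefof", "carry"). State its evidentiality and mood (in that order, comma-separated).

hearsay, imperative

Segment: hefof-m.
evidentiality: -m → hearsay.
mood: ∅ → imperative.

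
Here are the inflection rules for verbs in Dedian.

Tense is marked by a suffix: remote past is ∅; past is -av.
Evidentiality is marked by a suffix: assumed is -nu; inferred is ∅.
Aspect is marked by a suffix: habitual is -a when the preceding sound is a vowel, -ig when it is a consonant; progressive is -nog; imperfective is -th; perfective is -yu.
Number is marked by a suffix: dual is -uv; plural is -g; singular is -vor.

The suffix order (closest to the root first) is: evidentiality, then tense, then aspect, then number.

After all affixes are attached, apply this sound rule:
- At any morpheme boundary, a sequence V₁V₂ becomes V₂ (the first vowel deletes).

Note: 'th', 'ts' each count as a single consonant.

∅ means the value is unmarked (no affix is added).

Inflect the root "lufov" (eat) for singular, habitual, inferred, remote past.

evidentiality = inferred: zero marking, form stays lufov.
tense = remote past: zero marking, form stays lufov.
Attach aspect habitual -ig (after consonant 'v') → lufovig.
Attach number singular -vor → lufovigvor.
Vowel deletion: no change.

lufovigvor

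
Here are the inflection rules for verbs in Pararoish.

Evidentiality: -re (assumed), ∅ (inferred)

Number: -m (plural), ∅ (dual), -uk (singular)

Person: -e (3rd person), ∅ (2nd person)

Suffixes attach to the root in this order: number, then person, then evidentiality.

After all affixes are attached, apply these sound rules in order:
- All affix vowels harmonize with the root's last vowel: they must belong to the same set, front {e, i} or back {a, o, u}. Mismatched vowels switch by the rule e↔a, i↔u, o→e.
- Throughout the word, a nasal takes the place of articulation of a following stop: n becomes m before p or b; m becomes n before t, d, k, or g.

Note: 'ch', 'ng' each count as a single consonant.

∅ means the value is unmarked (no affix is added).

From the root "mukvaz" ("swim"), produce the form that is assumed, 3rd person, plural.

Attach number plural -m → mukvazm.
Attach person 3rd person -e → mukvazme.
Attach evidentiality assumed -re → mukvazmere.
Apply vowel harmony: mukvazmere → mukvazmara.
Nasal assimilation: no change.

mukvazmara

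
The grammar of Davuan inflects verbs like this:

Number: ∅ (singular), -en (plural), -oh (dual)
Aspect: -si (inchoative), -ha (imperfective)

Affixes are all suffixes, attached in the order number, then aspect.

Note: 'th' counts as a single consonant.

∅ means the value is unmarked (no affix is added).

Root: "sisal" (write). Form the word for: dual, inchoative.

Attach number dual -oh → sisaloh.
Attach aspect inchoative -si → sisalohsi.

sisalohsi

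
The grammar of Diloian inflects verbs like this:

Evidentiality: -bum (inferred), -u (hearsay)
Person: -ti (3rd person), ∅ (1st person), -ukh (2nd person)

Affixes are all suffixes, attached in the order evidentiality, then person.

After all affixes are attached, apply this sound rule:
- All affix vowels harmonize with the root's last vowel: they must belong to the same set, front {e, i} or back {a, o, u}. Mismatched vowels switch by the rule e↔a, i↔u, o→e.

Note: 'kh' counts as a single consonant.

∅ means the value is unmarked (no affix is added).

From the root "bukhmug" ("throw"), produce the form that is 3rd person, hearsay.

bukhmugutu

Attach evidentiality hearsay -u → bukhmugu.
Attach person 3rd person -ti → bukhmuguti.
Apply vowel harmony: bukhmuguti → bukhmugutu.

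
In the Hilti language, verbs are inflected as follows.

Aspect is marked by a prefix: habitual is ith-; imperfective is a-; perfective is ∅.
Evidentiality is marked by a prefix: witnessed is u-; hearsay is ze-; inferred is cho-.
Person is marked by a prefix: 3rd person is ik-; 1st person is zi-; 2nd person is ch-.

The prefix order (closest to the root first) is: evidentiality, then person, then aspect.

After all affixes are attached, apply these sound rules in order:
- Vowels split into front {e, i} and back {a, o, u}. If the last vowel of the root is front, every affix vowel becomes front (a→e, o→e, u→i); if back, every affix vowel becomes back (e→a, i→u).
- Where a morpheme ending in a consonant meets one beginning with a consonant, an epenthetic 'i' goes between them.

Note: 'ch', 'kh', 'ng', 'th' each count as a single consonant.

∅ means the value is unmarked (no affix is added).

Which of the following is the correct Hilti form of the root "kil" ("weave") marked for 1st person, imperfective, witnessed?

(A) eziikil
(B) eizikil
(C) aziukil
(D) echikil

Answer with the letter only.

A

Attach evidentiality witnessed u- → ukil.
Attach person 1st person zi- → ziukil.
Attach aspect imperfective a- → aziukil.
Apply vowel harmony: aziukil → eziikil.
Epenthesis: no change.
So the correct form is eziikil, option (A).
(D) echikil is wrong: it uses 2nd person instead of 1st person for person.
(B) eizikil is wrong: it has the affixes in the wrong order.
(C) aziukil is wrong: it fails to apply the sound rule(s).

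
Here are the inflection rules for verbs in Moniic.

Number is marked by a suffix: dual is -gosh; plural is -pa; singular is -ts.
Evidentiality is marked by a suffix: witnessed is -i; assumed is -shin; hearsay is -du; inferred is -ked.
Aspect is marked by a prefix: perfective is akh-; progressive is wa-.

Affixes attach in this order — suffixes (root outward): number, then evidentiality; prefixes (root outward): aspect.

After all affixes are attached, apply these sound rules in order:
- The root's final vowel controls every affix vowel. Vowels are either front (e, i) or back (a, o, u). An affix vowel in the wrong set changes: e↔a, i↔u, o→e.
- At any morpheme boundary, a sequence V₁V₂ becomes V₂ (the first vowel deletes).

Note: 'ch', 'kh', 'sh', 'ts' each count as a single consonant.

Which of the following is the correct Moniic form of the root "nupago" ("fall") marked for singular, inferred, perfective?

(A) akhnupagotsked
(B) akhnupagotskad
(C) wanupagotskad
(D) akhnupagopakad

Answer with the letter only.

B

Attach aspect perfective akh- → akhnupago.
Attach number singular -ts → akhnupagots.
Attach evidentiality inferred -ked → akhnupagotsked.
Apply vowel harmony: akhnupagotsked → akhnupagotskad.
Vowel deletion: no change.
So the correct form is akhnupagotskad, option (B).
(C) wanupagotskad is wrong: it uses progressive instead of perfective for aspect.
(D) akhnupagopakad is wrong: it uses plural instead of singular for number.
(A) akhnupagotsked is wrong: it fails to apply the sound rule(s).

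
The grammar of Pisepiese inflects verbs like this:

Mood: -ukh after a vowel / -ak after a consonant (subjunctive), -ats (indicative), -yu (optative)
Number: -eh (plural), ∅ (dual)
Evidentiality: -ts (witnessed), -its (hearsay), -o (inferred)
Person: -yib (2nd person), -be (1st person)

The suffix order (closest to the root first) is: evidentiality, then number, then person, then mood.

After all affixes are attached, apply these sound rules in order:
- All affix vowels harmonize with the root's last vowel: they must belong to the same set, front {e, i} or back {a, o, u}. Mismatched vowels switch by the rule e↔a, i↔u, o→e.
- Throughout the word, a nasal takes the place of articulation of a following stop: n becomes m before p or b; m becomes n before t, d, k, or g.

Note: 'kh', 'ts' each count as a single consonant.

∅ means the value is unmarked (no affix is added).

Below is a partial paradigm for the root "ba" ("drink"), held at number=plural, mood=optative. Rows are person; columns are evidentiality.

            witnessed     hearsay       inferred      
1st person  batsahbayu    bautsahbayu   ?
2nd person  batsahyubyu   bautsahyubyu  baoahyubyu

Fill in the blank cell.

Attach evidentiality inferred -o → bao.
Attach number plural -eh → baoeh.
Attach person 1st person -be → baoehbe.
Attach mood optative -yu → baoehbeyu.
Apply vowel harmony: baoehbeyu → baoahbayu.
Nasal assimilation: no change.

baoahbayu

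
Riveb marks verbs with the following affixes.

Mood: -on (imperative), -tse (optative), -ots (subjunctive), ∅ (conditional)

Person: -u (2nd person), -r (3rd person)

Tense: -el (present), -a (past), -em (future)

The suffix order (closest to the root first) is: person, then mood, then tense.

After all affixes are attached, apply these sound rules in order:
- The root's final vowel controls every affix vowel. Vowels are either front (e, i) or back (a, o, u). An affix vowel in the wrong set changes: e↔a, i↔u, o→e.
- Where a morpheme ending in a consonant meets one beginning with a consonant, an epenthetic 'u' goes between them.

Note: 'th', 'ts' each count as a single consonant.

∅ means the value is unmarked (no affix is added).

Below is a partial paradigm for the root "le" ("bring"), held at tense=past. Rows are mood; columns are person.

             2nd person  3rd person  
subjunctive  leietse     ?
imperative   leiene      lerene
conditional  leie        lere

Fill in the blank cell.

Attach person 3rd person -r → ler.
Attach mood subjunctive -ots → lerots.
Attach tense past -a → lerotsa.
Apply vowel harmony: lerotsa → leretse.
Epenthesis: no change.

leretse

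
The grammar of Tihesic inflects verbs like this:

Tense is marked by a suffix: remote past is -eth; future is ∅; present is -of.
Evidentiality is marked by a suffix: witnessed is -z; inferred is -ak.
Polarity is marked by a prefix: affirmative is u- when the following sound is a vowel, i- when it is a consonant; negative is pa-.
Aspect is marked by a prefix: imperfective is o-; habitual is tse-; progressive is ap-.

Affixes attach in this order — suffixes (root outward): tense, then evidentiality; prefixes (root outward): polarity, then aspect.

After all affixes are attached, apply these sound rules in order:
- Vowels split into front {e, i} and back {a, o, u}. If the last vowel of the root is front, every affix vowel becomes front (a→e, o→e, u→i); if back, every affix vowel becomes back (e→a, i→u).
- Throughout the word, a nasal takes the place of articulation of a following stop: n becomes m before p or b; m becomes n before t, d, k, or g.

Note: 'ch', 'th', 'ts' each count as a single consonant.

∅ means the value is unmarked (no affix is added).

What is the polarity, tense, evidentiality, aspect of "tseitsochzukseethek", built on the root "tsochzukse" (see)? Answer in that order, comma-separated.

Segment: tse-i-tsochzukse-eth-ak.
polarity: u/i- → affirmative.
tense: -eth → remote past.
evidentiality: -ak → inferred.
aspect: tse- → habitual.

affirmative, remote past, inferred, habitual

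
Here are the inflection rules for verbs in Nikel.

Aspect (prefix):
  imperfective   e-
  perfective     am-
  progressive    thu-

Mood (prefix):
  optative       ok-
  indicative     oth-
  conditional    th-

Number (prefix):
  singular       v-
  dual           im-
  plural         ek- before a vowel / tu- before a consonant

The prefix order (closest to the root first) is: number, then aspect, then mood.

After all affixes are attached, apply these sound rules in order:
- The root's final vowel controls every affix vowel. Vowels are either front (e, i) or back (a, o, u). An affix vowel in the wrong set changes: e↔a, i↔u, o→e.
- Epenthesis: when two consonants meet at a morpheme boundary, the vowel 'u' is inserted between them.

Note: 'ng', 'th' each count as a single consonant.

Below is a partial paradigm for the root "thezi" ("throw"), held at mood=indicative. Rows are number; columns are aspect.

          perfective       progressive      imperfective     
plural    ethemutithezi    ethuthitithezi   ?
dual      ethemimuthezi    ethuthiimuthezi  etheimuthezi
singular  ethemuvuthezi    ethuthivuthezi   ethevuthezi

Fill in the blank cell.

ethetithezi

Attach number plural tu- (before consonant 'th') → tuthezi.
Attach aspect imperfective e- → etuthezi.
Attach mood indicative oth- → othetuthezi.
Apply vowel harmony: othetuthezi → ethetithezi.
Epenthesis: no change.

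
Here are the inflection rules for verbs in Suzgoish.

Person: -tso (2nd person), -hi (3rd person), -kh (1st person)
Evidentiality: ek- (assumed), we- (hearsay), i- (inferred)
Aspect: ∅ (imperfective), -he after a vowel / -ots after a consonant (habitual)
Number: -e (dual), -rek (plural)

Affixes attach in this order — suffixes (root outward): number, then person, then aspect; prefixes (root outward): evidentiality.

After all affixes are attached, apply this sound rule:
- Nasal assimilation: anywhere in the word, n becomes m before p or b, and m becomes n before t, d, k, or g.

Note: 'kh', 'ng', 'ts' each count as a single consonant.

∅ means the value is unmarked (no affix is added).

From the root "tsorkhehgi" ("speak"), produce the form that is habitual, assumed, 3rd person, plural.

Attach number plural -rek → tsorkhehgirek.
Attach evidentiality assumed ek- → ektsorkhehgirek.
Attach person 3rd person -hi → ektsorkhehgirekhi.
Attach aspect habitual -he (after vowel 'i') → ektsorkhehgirekhihe.
Nasal assimilation: no change.

ektsorkhehgirekhihe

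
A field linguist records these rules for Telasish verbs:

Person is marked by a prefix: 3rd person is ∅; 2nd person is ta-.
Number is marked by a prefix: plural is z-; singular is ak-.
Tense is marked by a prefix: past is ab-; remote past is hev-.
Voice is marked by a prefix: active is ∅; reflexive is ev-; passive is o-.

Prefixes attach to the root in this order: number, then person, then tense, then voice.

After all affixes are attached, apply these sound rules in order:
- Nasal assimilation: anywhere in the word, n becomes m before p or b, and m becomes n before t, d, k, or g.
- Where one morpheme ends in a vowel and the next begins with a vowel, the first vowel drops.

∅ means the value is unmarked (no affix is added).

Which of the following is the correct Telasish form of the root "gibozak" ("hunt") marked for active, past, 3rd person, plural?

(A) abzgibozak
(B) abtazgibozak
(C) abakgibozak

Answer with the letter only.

Attach number plural z- → zgibozak.
person = 3rd person: zero marking, form stays zgibozak.
Attach tense past ab- → abzgibozak.
voice = active: zero marking, form stays abzgibozak.
Nasal assimilation: no change.
Vowel deletion: no change.
So the correct form is abzgibozak, option (A).
(B) abtazgibozak is wrong: it uses 2nd person instead of 3rd person for person.
(C) abakgibozak is wrong: it uses singular instead of plural for number.

A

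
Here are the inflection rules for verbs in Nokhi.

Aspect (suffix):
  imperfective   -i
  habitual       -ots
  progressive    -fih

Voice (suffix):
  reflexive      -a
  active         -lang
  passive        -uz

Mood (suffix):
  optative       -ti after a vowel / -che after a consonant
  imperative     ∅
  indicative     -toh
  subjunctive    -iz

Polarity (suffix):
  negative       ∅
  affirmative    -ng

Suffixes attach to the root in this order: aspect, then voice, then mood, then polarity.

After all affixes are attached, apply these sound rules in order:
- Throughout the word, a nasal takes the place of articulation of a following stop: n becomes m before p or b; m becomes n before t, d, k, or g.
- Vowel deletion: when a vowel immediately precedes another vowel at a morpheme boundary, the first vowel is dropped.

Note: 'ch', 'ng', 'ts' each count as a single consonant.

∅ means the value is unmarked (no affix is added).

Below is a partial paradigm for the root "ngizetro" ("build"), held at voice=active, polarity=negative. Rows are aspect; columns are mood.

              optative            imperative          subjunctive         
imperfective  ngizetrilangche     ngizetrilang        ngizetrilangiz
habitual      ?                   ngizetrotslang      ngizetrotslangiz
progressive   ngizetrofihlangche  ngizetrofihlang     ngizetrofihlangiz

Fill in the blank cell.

Attach aspect habitual -ots → ngizetroots.
Attach voice active -lang → ngizetrootslang.
Attach mood optative -che (after consonant 'ng') → ngizetrootslangche.
polarity = negative: zero marking, form stays ngizetrootslangche.
Nasal assimilation: no change.
Apply vowel deletion: ngizetrootslangche → ngizetrotslangche.

ngizetrotslangche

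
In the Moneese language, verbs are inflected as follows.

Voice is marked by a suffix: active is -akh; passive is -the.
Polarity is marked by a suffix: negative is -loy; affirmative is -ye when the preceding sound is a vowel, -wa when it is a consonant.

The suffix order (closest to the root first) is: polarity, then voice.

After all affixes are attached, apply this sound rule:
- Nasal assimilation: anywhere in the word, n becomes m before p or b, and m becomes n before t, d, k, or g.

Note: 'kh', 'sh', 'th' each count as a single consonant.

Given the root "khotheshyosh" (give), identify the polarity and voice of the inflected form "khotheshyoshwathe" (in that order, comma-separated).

affirmative, passive

Segment: khotheshyosh-wa-the.
polarity: -ye/wa → affirmative.
voice: -the → passive.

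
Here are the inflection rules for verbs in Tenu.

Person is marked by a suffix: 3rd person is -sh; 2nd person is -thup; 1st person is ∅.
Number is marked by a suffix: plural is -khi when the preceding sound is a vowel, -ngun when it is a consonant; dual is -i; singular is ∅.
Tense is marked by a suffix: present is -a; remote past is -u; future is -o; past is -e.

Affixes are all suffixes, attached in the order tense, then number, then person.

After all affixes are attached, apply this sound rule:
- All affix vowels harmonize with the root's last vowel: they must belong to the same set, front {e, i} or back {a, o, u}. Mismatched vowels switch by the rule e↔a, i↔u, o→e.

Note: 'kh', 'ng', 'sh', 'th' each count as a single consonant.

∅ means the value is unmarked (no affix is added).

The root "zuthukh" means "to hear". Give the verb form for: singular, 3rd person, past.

zuthukhash

Attach tense past -e → zuthukhe.
number = singular: zero marking, form stays zuthukhe.
Attach person 3rd person -sh → zuthukhesh.
Apply vowel harmony: zuthukhesh → zuthukhash.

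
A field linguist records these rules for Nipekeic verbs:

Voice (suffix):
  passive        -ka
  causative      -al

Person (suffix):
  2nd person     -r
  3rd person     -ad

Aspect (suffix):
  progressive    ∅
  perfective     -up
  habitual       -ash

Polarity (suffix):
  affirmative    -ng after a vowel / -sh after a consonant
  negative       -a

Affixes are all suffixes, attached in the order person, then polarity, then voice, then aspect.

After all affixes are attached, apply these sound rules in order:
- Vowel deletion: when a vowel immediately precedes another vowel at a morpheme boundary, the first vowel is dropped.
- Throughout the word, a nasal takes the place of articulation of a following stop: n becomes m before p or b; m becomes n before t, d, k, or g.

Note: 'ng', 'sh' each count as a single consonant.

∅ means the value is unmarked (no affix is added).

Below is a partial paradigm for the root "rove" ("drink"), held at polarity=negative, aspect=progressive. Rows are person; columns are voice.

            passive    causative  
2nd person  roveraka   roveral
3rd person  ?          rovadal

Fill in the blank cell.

Attach person 3rd person -ad → rovead.
Attach polarity negative -a → roveada.
Attach voice passive -ka → roveadaka.
aspect = progressive: zero marking, form stays roveadaka.
Apply vowel deletion: roveadaka → rovadaka.
Nasal assimilation: no change.

rovadaka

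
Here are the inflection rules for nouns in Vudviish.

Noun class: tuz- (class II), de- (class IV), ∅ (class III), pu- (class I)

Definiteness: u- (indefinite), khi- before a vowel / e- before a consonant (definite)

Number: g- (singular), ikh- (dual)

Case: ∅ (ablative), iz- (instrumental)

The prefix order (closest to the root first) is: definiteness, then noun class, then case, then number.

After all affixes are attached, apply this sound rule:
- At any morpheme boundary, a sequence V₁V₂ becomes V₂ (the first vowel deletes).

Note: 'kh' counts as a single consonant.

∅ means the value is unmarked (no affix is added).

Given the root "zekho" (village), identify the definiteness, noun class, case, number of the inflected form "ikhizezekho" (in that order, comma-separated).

Segment: ikh-iz-e-zekho.
definiteness: khi/e- → definite.
noun class: ∅ → class III.
case: iz- → instrumental.
number: ikh- → dual.

definite, class III, instrumental, dual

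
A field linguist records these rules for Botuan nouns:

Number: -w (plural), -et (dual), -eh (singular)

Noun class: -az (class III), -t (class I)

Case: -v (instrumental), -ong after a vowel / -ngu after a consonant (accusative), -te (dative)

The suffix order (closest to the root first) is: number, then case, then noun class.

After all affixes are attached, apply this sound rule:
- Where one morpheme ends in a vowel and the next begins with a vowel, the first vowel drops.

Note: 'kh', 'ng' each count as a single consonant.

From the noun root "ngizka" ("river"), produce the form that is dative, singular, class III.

Attach number singular -eh → ngizkaeh.
Attach case dative -te → ngizkaehte.
Attach noun class class III -az → ngizkaehteaz.
Apply vowel deletion: ngizkaehteaz → ngizkehtaz.

ngizkehtaz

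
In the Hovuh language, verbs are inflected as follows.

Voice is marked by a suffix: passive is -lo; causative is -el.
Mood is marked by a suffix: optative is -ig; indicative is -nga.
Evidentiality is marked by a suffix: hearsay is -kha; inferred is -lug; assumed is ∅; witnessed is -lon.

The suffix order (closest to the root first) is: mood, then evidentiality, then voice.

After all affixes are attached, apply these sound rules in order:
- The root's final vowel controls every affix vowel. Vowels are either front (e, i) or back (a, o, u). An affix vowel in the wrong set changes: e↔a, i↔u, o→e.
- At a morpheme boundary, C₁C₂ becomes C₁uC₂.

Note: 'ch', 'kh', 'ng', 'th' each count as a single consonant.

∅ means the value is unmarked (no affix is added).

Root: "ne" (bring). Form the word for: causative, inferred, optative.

neiguligel

Attach mood optative -ig → neig.
Attach evidentiality inferred -lug → neiglug.
Attach voice causative -el → neiglugel.
Apply vowel harmony: neiglugel → neigligel.
Apply epenthesis: neigligel → neiguligel.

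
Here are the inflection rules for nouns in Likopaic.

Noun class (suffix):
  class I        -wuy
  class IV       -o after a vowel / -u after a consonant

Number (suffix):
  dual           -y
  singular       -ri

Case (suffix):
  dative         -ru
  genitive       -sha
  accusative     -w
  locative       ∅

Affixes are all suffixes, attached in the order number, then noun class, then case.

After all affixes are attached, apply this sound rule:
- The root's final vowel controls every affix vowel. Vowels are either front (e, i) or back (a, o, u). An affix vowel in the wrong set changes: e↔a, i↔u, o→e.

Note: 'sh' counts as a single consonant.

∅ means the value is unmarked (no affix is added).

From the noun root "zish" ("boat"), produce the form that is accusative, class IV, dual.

Attach number dual -y → zishy.
Attach noun class class IV -u (after consonant 'y') → zishyu.
Attach case accusative -w → zishyuw.
Apply vowel harmony: zishyuw → zishyiw.

zishyiw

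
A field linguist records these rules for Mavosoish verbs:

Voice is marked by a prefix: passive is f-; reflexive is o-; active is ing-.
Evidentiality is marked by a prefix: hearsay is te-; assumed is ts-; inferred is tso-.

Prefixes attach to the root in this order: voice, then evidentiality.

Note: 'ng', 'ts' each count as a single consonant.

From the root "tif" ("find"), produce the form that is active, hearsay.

Attach voice active ing- → ingtif.
Attach evidentiality hearsay te- → teingtif.

teingtif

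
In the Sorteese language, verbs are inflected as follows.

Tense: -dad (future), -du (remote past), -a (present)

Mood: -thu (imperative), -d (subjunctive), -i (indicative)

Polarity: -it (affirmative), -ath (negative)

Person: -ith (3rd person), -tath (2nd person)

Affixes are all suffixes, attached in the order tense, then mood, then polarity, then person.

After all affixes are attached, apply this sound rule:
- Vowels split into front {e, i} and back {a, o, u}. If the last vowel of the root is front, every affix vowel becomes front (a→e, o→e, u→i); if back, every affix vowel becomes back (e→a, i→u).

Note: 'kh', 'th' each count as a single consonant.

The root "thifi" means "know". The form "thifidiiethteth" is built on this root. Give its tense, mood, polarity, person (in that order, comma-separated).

remote past, indicative, negative, 2nd person

Segment: thifi-du-i-ath-tath.
tense: -du → remote past.
mood: -i → indicative.
polarity: -ath → negative.
person: -tath → 2nd person.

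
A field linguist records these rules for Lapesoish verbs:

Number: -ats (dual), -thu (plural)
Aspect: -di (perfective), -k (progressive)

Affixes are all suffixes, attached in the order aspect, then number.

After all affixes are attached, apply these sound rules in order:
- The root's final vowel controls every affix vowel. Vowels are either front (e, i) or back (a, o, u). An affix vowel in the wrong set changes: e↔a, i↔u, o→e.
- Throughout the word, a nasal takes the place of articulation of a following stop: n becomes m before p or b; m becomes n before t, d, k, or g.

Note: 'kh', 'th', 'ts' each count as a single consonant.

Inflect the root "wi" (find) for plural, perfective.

Attach aspect perfective -di → widi.
Attach number plural -thu → widithu.
Apply vowel harmony: widithu → widithi.
Nasal assimilation: no change.

widithi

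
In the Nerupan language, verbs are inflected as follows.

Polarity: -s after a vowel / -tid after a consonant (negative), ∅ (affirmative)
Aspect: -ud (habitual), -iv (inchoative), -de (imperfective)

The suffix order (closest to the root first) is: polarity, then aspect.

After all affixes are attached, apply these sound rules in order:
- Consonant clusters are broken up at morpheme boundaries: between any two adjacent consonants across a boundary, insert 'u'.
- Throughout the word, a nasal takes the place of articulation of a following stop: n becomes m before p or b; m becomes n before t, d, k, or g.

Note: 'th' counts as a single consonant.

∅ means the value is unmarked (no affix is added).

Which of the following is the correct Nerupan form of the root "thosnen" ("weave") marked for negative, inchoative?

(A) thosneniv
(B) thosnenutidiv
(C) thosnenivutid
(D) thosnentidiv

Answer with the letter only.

B

Attach polarity negative -tid (after consonant 'n') → thosnentid.
Attach aspect inchoative -iv → thosnentidiv.
Apply epenthesis: thosnentidiv → thosnenutidiv.
Nasal assimilation: no change.
So the correct form is thosnenutidiv, option (B).
(D) thosnentidiv is wrong: it fails to apply the sound rule(s).
(A) thosneniv is wrong: it uses affirmative instead of negative for polarity.
(C) thosnenivutid is wrong: it has the affixes in the wrong order.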